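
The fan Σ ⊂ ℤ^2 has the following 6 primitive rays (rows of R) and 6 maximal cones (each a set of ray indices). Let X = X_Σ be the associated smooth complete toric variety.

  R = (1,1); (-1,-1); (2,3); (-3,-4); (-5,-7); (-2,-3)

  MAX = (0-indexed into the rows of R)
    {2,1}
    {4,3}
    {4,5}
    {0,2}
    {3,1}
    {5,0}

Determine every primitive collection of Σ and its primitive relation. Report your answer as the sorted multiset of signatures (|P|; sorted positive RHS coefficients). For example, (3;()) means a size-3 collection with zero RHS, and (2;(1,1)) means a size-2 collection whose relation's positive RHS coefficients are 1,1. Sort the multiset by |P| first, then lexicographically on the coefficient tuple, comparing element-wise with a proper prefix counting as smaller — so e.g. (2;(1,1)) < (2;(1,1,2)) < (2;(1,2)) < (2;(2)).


Δ(Σ) — 6 vertices, 9 min non-faces:

  {0,1}:  v_{0} + v_{1} = 0  ⟹  sig = (2;())
  {2,5}:  v_{2} + v_{5} = 0  ⟹  sig = (2;())
  {0,3}:  v_{0} + v_{3} = v_{5}  ⟹  sig = (2;(1))
  {1,5}:  v_{1} + v_{5} = v_{3}  ⟹  sig = (2;(1))
  {2,3}:  v_{2} + v_{3} = v_{1}  ⟹  sig = (2;(1))
  {2,4}:  v_{2} + v_{4} = v_{3}  ⟹  sig = (2;(1))
  {3,5}:  v_{3} + v_{5} = v_{4}  ⟹  sig = (2;(1))
  {0,4}:  v_{0} + v_{4} = 2·v_{5}  ⟹  sig = (2;(2))
  {1,4}:  v_{1} + v_{4} = 2·v_{3}  ⟹  sig = (2;(2))

Sorted signature multiset PRS(X):
[(2;()), (2;()), (2;(1)), (2;(1)), (2;(1)), (2;(1)), (2;(1)), (2;(2)), (2;(2))]


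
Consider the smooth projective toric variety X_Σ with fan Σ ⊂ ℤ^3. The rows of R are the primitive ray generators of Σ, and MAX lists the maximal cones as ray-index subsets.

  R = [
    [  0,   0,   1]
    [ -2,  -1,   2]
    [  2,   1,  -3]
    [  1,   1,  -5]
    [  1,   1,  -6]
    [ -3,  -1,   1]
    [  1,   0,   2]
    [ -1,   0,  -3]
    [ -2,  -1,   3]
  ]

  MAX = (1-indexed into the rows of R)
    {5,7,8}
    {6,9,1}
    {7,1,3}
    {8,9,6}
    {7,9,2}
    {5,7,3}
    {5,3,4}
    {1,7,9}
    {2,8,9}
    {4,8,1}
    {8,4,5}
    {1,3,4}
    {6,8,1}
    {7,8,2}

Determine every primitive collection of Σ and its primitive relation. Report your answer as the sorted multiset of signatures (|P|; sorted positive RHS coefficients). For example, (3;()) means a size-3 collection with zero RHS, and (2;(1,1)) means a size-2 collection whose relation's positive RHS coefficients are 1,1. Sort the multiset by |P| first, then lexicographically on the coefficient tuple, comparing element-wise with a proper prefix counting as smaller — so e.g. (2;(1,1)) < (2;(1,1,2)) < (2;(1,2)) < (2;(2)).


Primitive collections (18):

  {3,9}:  v_{3} + v_{9} = 0  →  sig = (2;())
  {1,2}:  v_{1} + v_{2} = v_{9}  →  sig = (2;(1))
  {1,5}:  v_{1} + v_{5} = v_{4}  →  sig = (2;(1))
  {2,4}:  v_{2} + v_{4} = v_{8}  →  sig = (2;(1))
  {3,8}:  v_{3} + v_{8} = v_{5}  →  sig = (2;(1))
  {4,7}:  v_{4} + v_{7} = v_{3}  →  sig = (2;(1))
  {5,9}:  v_{5} + v_{9} = v_{8}  →  sig = (2;(1))
  {6,7}:  v_{6} + v_{7} = v_{9}  →  sig = (2;(1))
  {2,3}:  v_{2} + v_{3} = v_{7} + v_{8}  →  sig = (2;(1,1))
  {3,6}:  v_{3} + v_{6} = v_{1} + v_{8}  →  sig = (2;(1,1))
  {4,9}:  v_{4} + v_{9} = v_{1} + v_{8}  →  sig = (2;(1,1))
  {2,5}:  v_{2} + v_{5} = v_{7} + 2·v_{8}  →  sig = (2;(1,2))
  {2,6}:  v_{2} + v_{6} = v_{8} + 2·v_{9}  →  sig = (2;(1,2))
  {5,6}:  v_{5} + v_{6} = v_{1} + 2·v_{8}  →  sig = (2;(1,2))
  {4,6}:  v_{4} + v_{6} = 2·v_{1} + 2·v_{8}  →  sig = (2;(2,2))
  {1,7,8}:  v_{1} + v_{7} + v_{8} = 0  →  sig = (3;())
  {1,8,9}:  v_{1} + v_{8} + v_{9} = v_{6}  →  sig = (3;(1))
  {7,8,9}:  v_{7} + v_{8} + v_{9} = v_{2}  →  sig = (3;(1))

so the primitive-relation signature multiset is
    |P|=2: 15 collections, coeffs (), (1), (1), (1), (1), (1), (1), (1), (1,1), (1,1), (1,1), (1,2), (1,2), (1,2), (2,2)
    |P|=3: 3 collections, coeffs (), (1), (1)


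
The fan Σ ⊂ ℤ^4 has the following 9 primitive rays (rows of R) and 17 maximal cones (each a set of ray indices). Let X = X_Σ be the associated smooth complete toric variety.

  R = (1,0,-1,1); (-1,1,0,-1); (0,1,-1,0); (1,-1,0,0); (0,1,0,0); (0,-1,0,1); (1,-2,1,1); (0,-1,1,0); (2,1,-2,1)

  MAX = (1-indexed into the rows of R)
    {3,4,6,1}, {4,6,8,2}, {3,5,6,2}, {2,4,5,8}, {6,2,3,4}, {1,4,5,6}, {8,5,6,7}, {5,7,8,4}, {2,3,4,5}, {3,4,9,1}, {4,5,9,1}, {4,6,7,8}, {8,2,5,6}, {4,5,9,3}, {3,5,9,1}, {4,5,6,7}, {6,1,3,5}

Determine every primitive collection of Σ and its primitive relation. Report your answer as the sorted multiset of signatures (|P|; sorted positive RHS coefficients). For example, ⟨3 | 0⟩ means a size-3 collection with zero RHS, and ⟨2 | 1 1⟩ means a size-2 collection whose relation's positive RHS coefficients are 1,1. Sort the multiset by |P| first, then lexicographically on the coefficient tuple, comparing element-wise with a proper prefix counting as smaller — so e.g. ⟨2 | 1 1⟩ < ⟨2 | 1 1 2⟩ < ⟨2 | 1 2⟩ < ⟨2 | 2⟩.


The 14 primitive collections of Σ (r=9, n=4):

  • {3,8}:  v_{3} + v_{8} = 0  so sig = ⟨2 | 0⟩
  • {1,2}:  v_{1} + v_{2} = v_{3}  so sig = ⟨2 | 1⟩
  • {2,7}:  v_{2} + v_{7} = v_{8}  so sig = ⟨2 | 1⟩
  • {1,8}:  v_{1} + v_{8} = v_{4} + v_{5} + v_{6}  so sig = ⟨2 | 1 1 1⟩
  • {3,7}:  v_{3} + v_{7} = v_{4} + v_{5} + v_{6}  so sig = ⟨2 | 1 1 1⟩
  • {8,9}:  v_{8} + v_{9} = v_{1} + v_{4} + v_{5}  so sig = ⟨2 | 1 1 1⟩
  • {2,9}:  v_{2} + v_{9} = 2·v_{3} + v_{4} + v_{5}  so sig = ⟨2 | 1 1 2⟩
  • {7,9}:  v_{7} + v_{9} = v_{1} + 2·v_{4} + 2·v_{5} + v_{6}  so sig = ⟨2 | 1 1 2 2⟩
  • {6,9}:  v_{6} + v_{9} = 2·v_{1}  so sig = ⟨2 | 2⟩
  • {1,7}:  v_{1} + v_{7} = 2·v_{4} + 2·v_{5} + 2·v_{6}  so sig = ⟨2 | 2 2 2⟩
  • {2,4,5,6}:  v_{2} + v_{4} + v_{5} + v_{6} = 0  so sig = ⟨4 | 0⟩
  • {1,3,4,5}:  v_{1} + v_{3} + v_{4} + v_{5} = v_{9}  so sig = ⟨4 | 1⟩
  • {3,4,5,6}:  v_{3} + v_{4} + v_{5} + v_{6} = v_{1}  so sig = ⟨4 | 1⟩
  • {4,5,6,8}:  v_{4} + v_{5} + v_{6} + v_{8} = v_{7}  so sig = ⟨4 | 1⟩

so the primitive-relation signature multiset is
    |P|=2: 10 collections, coeffs (), (1), (1), (1,1,1), (1,1,1), (1,1,1), (1,1,2), (1,1,2,2), (2), (2,2,2)
    |P|=4: 4 collections, coeffs (), (1), (1), (1)


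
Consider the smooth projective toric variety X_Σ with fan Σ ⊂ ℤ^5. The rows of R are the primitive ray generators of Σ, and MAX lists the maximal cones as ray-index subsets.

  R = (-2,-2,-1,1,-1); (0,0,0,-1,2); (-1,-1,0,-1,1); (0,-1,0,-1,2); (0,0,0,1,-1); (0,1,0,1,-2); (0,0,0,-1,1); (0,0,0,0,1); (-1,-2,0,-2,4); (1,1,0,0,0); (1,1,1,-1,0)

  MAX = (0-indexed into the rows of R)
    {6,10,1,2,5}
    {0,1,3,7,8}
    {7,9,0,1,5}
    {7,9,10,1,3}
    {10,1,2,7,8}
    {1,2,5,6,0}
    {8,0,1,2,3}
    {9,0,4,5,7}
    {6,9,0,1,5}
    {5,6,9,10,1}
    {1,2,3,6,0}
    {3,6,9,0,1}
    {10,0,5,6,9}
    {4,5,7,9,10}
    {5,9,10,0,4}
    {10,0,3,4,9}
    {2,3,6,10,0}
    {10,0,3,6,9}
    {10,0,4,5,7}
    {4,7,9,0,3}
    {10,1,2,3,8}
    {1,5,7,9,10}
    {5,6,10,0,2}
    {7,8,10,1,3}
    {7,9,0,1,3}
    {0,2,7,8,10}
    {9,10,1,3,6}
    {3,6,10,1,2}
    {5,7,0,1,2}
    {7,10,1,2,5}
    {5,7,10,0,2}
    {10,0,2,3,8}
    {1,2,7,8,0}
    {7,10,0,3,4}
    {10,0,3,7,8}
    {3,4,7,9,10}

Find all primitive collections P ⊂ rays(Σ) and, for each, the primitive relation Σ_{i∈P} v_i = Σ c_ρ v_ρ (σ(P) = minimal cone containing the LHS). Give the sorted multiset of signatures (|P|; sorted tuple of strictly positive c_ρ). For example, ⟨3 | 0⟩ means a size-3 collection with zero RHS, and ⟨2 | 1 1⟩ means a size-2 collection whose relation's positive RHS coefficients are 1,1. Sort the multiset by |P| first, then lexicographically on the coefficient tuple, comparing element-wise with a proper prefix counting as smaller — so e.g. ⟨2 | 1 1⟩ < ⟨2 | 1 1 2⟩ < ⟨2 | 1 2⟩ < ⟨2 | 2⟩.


Δ(Σ) — 11 vertices, 13 min non-faces:

  P = {3,5}:  v_{3} + v_{5} = 0 — sig = ⟨2 | 0⟩
  P = {4,6}:  v_{4} + v_{6} = 0 — sig = ⟨2 | 0⟩
  P = {1,4}:  v_{1} + v_{4} = v_{7} — sig = ⟨2 | 1⟩
  P = {2,9}:  v_{2} + v_{9} = v_{6} — sig = ⟨2 | 1⟩
  P = {6,7}:  v_{6} + v_{7} = v_{1} — sig = ⟨2 | 1⟩
  P = {5,8}:  v_{5} + v_{8} = v_{2} + v_{7} — sig = ⟨2 | 1 1⟩
  P = {8,9}:  v_{8} + v_{9} = v_{1} + v_{3} — sig = ⟨2 | 1 1⟩
  P = {2,4}:  v_{2} + v_{4} = v_{0} + v_{7} + v_{10} — sig = ⟨2 | 1 1 1⟩
  P = {6,8}:  v_{6} + v_{8} = v_{1} + v_{2} + v_{3} — sig = ⟨2 | 1 1 1⟩
  P = {4,8}:  v_{4} + v_{8} = v_{0} + v_{3} + 2·v_{7} + v_{10} — sig = ⟨2 | 1 1 1 2⟩
  P = {0,1,10}:  v_{0} + v_{1} + v_{10} = v_{2} — sig = ⟨3 | 1⟩
  P = {2,3,7}:  v_{2} + v_{3} + v_{7} = v_{8} — sig = ⟨3 | 1⟩
  P = {0,7,9,10}:  v_{0} + v_{7} + v_{9} + v_{10} = 0 — sig = ⟨4 | 0⟩

Signatures (|P|; sorted positive RHS coefficients), sorted:
    |P|=2: 10 collections, coeffs (), (), (1), (1), (1), (1,1), (1,1), (1,1,1), (1,1,1), (1,1,1,2)
    |P|=3: 2 collections, coeffs (1), (1)
    |P|=4: 1 collection, coeffs ()


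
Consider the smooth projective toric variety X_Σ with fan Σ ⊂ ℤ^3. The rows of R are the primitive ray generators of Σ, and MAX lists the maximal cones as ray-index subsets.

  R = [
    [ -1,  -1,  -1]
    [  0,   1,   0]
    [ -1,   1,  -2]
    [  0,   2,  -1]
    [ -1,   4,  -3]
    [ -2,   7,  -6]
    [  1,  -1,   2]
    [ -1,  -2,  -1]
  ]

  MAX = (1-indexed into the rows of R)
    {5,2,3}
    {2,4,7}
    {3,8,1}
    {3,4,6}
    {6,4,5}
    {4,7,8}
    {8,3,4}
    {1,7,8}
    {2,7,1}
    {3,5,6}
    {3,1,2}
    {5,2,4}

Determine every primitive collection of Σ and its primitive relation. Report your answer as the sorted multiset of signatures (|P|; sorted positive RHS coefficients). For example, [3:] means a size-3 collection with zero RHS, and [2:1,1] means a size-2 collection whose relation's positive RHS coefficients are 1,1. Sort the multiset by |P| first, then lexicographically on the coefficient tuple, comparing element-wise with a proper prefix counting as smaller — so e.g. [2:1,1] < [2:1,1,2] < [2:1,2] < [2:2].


Σ has 12 primitive collections:

  • {3,7}:  v_{3} + v_{7} = 0  ⟹  sig = [2:]
  • {1,4}:  v_{1} + v_{4} = v_{3}  ⟹  sig = [2:1]
  • {2,8}:  v_{2} + v_{8} = v_{1}  ⟹  sig = [2:1]
  • {5,7}:  v_{5} + v_{7} = v_{2} + v_{4}  ⟹  sig = [2:1,1]
  • {6,7}:  v_{6} + v_{7} = v_{4} + v_{5}  ⟹  sig = [2:1,1]
  • {1,5}:  v_{1} + v_{5} = v_{2} + 2·v_{3}  ⟹  sig = [2:1,2]
  • {1,6}:  v_{1} + v_{6} = 2·v_{3} + v_{5}  ⟹  sig = [2:1,2]
  • {6,8}:  v_{6} + v_{8} = 3·v_{3} + v_{4}  ⟹  sig = [2:1,3]
  • {2,6}:  v_{2} + v_{6} = 2·v_{5}  ⟹  sig = [2:2]
  • {5,8}:  v_{5} + v_{8} = 2·v_{3}  ⟹  sig = [2:2]
  • {2,3,4}:  v_{2} + v_{3} + v_{4} = v_{5}  ⟹  sig = [3:1]
  • {3,4,5}:  v_{3} + v_{4} + v_{5} = v_{6}  ⟹  sig = [3:1]

Hence PRS(X_Σ) =
[[2:], [2:1], [2:1], [2:1,1], [2:1,1], [2:1,2], [2:1,2], [2:1,3], [2:2], [2:2], [3:1], [3:1]]


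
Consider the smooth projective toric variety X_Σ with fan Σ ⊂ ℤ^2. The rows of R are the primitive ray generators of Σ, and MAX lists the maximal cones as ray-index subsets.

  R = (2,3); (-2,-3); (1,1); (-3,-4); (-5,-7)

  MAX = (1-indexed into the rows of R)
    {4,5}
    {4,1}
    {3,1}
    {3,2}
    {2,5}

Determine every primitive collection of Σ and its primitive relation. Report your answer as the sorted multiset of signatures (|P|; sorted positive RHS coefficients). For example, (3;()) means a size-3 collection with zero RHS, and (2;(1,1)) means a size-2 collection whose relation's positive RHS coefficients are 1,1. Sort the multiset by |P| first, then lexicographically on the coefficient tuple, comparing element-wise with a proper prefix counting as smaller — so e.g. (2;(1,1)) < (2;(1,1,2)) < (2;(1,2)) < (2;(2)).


Minimal non-faces — 5 found among 5 rays, 5 max cones:

  {1,2}:  v_{1} + v_{2} = 0  →  sig = (2;())
  {1,5}:  v_{1} + v_{5} = v_{4}  →  sig = (2;(1))
  {2,4}:  v_{2} + v_{4} = v_{5}  →  sig = (2;(1))
  {3,4}:  v_{3} + v_{4} = v_{2}  →  sig = (2;(1))
  {3,5}:  v_{3} + v_{5} = 2·v_{2}  →  sig = (2;(2))

Sorted signature multiset PRS(X):
    |P|=2: 5 collections, coeffs (), (1), (1), (1), (2)


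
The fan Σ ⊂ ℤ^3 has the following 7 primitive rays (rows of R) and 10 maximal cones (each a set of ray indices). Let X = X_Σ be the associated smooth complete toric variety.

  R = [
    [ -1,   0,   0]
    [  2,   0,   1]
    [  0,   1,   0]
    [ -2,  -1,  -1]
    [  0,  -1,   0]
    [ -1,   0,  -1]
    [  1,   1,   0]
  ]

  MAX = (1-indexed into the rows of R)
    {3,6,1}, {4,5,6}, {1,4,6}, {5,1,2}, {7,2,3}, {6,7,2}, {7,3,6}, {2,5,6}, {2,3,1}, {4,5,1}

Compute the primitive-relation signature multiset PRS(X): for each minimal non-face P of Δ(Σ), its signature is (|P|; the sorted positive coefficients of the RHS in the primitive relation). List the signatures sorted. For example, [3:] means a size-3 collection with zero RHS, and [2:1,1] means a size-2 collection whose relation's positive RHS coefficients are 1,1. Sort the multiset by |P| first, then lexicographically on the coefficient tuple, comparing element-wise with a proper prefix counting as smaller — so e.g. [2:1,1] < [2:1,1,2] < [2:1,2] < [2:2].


The 9 primitive collections of Σ (r=7, n=3):

  P = {3,5}:  v_{3} + v_{5} = 0 — sig = [2:]
  P = {1,7}:  v_{1} + v_{7} = v_{3} — sig = [2:1]
  P = {2,4}:  v_{2} + v_{4} = v_{5} — sig = [2:1]
  P = {4,7}:  v_{4} + v_{7} = v_{6} — sig = [2:1]
  P = {3,4}:  v_{3} + v_{4} = v_{1} + v_{6} — sig = [2:1,1]
  P = {5,7}:  v_{5} + v_{7} = v_{2} + v_{6} — sig = [2:1,1]
  P = {1,2,6}:  v_{1} + v_{2} + v_{6} = 0 — sig = [3:]
  P = {1,5,6}:  v_{1} + v_{5} + v_{6} = v_{4} — sig = [3:1]
  P = {2,3,6}:  v_{2} + v_{3} + v_{6} = v_{7} — sig = [3:1]

Signatures (|P|; sorted positive RHS coefficients), sorted:
[[2:], [2:1], [2:1], [2:1], [2:1,1], [2:1,1], [3:], [3:1], [3:1]]


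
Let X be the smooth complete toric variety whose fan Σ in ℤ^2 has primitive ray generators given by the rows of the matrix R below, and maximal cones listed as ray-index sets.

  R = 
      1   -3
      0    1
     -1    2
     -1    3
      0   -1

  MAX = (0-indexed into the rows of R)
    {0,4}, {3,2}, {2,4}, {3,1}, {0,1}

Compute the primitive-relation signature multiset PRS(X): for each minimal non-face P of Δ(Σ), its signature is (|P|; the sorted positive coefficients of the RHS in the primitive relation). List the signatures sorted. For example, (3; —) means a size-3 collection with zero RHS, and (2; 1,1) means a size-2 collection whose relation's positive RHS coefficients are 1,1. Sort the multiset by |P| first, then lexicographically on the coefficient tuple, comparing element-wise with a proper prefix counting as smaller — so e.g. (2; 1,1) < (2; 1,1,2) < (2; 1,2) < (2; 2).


Σ has 5 primitive collections:

  • {0,3}:  v_{0} + v_{3} = 0  ⟹  sig = (2; —)
  • {1,4}:  v_{1} + v_{4} = 0  ⟹  sig = (2; —)
  • {0,2}:  v_{0} + v_{2} = v_{4}  ⟹  sig = (2; 1)
  • {1,2}:  v_{1} + v_{2} = v_{3}  ⟹  sig = (2; 1)
  • {3,4}:  v_{3} + v_{4} = v_{2}  ⟹  sig = (2; 1)

Sorted signature multiset PRS(X):
{ (2; —) ×2,  (2; 1) ×3 }


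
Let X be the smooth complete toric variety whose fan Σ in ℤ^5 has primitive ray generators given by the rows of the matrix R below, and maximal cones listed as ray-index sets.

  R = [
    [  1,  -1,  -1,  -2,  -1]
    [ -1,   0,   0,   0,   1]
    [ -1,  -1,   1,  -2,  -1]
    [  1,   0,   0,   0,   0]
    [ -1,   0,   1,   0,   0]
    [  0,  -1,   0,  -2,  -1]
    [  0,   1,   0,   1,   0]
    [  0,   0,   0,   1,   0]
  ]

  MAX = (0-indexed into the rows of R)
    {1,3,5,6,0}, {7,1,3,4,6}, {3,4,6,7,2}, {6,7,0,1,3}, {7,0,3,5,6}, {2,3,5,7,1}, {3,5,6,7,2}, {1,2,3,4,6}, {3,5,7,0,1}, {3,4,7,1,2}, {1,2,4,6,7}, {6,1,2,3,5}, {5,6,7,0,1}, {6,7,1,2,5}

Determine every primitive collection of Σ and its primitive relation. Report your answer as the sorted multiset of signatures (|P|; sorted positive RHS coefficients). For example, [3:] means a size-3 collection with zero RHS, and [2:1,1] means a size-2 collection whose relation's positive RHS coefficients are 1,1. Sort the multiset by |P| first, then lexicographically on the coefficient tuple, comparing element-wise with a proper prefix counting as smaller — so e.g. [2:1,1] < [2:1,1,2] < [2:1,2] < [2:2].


5 collections generate NE(X_Σ); each relation:

  P={0,4}:  v_{0} + v_{4} = v_{5}  ⟹  sig = [2:1]
  P={4,5}:  v_{4} + v_{5} = v_{2}  ⟹  sig = [2:1]
  P={0,2}:  v_{0} + v_{2} = 2·v_{5}  ⟹  sig = [2:2]
  P={1,3,5,6,7}:  v_{1} + v_{3} + v_{5} + v_{6} + v_{7} = 0  ⟹  sig = [5:]
  P={1,2,3,6,7}:  v_{1} + v_{2} + v_{3} + v_{6} + v_{7} = v_{4}  ⟹  sig = [5:1]

Signatures (|P|; sorted positive RHS coefficients), sorted:
    [2:1]
    [2:1]
    [2:2]
    [5:]
    [5:1]


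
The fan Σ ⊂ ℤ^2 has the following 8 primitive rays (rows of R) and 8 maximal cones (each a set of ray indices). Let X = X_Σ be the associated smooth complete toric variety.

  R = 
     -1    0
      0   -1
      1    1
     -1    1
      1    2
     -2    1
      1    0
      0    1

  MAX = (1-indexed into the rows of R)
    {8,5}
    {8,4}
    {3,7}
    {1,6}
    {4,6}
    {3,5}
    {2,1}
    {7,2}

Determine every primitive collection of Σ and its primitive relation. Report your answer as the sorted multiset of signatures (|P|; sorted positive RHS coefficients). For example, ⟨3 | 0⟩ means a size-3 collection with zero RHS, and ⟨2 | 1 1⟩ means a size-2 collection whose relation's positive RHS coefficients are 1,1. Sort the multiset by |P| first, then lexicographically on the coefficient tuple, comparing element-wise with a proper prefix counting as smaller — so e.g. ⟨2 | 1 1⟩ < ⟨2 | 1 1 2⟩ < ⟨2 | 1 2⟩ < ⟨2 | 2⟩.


Δ(Σ) — 8 vertices, 20 min non-faces:

  P = {1,7}:  v_{1} + v_{7} = 0  ⇒ sig = ⟨2 | 0⟩
  P = {2,8}:  v_{2} + v_{8} = 0  ⇒ sig = ⟨2 | 0⟩
  P = {1,3}:  v_{1} + v_{3} = v_{8}  ⇒ sig = ⟨2 | 1⟩
  P = {1,4}:  v_{1} + v_{4} = v_{6}  ⇒ sig = ⟨2 | 1⟩
  P = {1,8}:  v_{1} + v_{8} = v_{4}  ⇒ sig = ⟨2 | 1⟩
  P = {2,3}:  v_{2} + v_{3} = v_{7}  ⇒ sig = ⟨2 | 1⟩
  P = {2,4}:  v_{2} + v_{4} = v_{1}  ⇒ sig = ⟨2 | 1⟩
  P = {2,5}:  v_{2} + v_{5} = v_{3}  ⇒ sig = ⟨2 | 1⟩
  P = {3,8}:  v_{3} + v_{8} = v_{5}  ⇒ sig = ⟨2 | 1⟩
  P = {4,7}:  v_{4} + v_{7} = v_{8}  ⇒ sig = ⟨2 | 1⟩
  P = {6,7}:  v_{6} + v_{7} = v_{4}  ⇒ sig = ⟨2 | 1⟩
  P = {7,8}:  v_{7} + v_{8} = v_{3}  ⇒ sig = ⟨2 | 1⟩
  P = {3,6}:  v_{3} + v_{6} = v_{4} + v_{8}  ⇒ sig = ⟨2 | 1 1⟩
  P = {5,6}:  v_{5} + v_{6} = v_{4} + 2·v_{8}  ⇒ sig = ⟨2 | 1 2⟩
  P = {1,5}:  v_{1} + v_{5} = 2·v_{8}  ⇒ sig = ⟨2 | 2⟩
  P = {2,6}:  v_{2} + v_{6} = 2·v_{1}  ⇒ sig = ⟨2 | 2⟩
  P = {3,4}:  v_{3} + v_{4} = 2·v_{8}  ⇒ sig = ⟨2 | 2⟩
  P = {5,7}:  v_{5} + v_{7} = 2·v_{3}  ⇒ sig = ⟨2 | 2⟩
  P = {6,8}:  v_{6} + v_{8} = 2·v_{4}  ⇒ sig = ⟨2 | 2⟩
  P = {4,5}:  v_{4} + v_{5} = 3·v_{8}  ⇒ sig = ⟨2 | 3⟩

so the primitive-relation signature multiset is
    ⟨2 | 0⟩
    ⟨2 | 0⟩
    ⟨2 | 1⟩
    ⟨2 | 1⟩
    ⟨2 | 1⟩
    ⟨2 | 1⟩
    ⟨2 | 1⟩
    ⟨2 | 1⟩
    ⟨2 | 1⟩
    ⟨2 | 1⟩
    ⟨2 | 1⟩
    ⟨2 | 1⟩
    ⟨2 | 1 1⟩
    ⟨2 | 1 2⟩
    ⟨2 | 2⟩
    ⟨2 | 2⟩
    ⟨2 | 2⟩
    ⟨2 | 2⟩
    ⟨2 | 2⟩
    ⟨2 | 3⟩


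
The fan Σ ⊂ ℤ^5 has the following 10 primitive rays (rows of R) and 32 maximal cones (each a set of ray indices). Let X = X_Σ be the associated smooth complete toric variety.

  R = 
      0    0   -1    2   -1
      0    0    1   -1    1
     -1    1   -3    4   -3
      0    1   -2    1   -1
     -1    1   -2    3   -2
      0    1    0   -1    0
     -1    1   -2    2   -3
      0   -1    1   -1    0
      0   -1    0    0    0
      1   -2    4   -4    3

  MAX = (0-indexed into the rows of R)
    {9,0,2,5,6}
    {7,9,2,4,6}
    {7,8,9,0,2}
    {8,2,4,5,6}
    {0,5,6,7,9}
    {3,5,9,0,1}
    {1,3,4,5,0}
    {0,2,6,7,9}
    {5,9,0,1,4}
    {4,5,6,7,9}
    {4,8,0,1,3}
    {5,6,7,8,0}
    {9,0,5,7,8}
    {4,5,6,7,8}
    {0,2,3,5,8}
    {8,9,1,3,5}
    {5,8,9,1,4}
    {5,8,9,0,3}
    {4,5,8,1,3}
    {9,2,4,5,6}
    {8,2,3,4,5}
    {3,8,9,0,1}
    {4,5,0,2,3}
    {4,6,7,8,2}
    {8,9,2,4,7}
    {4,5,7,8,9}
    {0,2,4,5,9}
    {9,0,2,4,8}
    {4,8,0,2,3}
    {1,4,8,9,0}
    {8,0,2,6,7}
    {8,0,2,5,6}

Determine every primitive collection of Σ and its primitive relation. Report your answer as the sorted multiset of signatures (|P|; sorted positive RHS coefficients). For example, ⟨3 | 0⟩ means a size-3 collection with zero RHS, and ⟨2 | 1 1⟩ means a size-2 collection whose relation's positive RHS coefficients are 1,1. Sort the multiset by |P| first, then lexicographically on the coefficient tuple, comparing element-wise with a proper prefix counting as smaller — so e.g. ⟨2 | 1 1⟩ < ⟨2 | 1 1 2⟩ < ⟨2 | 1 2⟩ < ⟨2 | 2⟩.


14 minimal non-faces of Δ(Σ) (on 10 rays):

  P={1,2}:  v_{1} + v_{2} = v_{4}  so sig = ⟨2 | 1⟩
  P={1,6}:  v_{1} + v_{6} = v_{4} + v_{5} + v_{7}  so sig = ⟨2 | 1 1 1⟩
  P={1,7}:  v_{1} + v_{7} = v_{4} + v_{5} + v_{8} + v_{9}  so sig = ⟨2 | 1 1 1 1⟩
  P={3,6}:  v_{3} + v_{6} = v_{0} + v_{2} + 3·v_{5} + 2·v_{8}  so sig = ⟨2 | 1 1 2 3⟩
  P={3,7}:  v_{3} + v_{7} = v_{0} + 2·v_{5} + 2·v_{8}  so sig = ⟨2 | 1 2 2⟩
  P={3,4,9}:  v_{3} + v_{4} + v_{9} = 0  so sig = ⟨3 | 0⟩
  P={2,5,7}:  v_{2} + v_{5} + v_{7} = v_{6}  so sig = ⟨3 | 1⟩
  P={2,3,9}:  v_{2} + v_{3} + v_{9} = v_{0} + v_{5} + v_{8}  so sig = ⟨3 | 1 1 1⟩
  P={0,4,6}:  v_{0} + v_{4} + v_{6} = 3·v_{2} + v_{5} + v_{9}  so sig = ⟨3 | 1 1 3⟩
  P={0,4,7}:  v_{0} + v_{4} + v_{7} = 2·v_{2} + v_{9}  so sig = ⟨3 | 1 2⟩
  P={6,8,9}:  v_{6} + v_{8} + v_{9} = 2·v_{7}  so sig = ⟨3 | 2⟩
  P={0,1,5,8}:  v_{0} + v_{1} + v_{5} + v_{8} = 0  so sig = ⟨4 | 0⟩
  P={0,4,5,8}:  v_{0} + v_{4} + v_{5} + v_{8} = v_{2}  so sig = ⟨4 | 1⟩
  P={2,5,8,9}:  v_{2} + v_{5} + v_{8} + v_{9} = v_{7}  so sig = ⟨4 | 1⟩

Hence PRS(X_Σ) =
    |P|=2: 5 collections, coeffs (1), (1,1,1), (1,1,1,1), (1,1,2,3), (1,2,2)
    |P|=3: 6 collections, coeffs (), (1), (1,1,1), (1,1,3), (1,2), (2)
    |P|=4: 3 collections, coeffs (), (1), (1)


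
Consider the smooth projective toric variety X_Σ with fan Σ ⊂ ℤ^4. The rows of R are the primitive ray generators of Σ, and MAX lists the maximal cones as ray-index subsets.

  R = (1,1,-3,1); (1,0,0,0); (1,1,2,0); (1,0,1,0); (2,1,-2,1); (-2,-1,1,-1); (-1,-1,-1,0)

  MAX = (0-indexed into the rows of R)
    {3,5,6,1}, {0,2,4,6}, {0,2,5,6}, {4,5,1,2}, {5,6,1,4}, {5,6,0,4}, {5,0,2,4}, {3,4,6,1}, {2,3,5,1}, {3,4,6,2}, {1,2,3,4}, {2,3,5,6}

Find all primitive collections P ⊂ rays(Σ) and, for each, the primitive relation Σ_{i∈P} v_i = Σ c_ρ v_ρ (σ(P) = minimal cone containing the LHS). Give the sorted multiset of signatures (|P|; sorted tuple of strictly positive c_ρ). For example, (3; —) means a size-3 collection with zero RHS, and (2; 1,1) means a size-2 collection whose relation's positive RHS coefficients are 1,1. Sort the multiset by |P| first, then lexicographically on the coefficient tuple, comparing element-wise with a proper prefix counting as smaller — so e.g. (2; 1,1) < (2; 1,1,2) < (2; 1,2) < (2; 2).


Minimal non-faces — 5 found among 7 rays, 12 max cones:

  P = {0,3}:  v_{0} + v_{3} = v_{4} ; sig = (2; 1)
  P = {0,1}:  v_{0} + v_{1} = 2·v_{4} + v_{5} ; sig = (2; 1,2)
  P = {1,2,6}:  v_{1} + v_{2} + v_{6} = v_{3} ; sig = (3; 1)
  P = {3,4,5}:  v_{3} + v_{4} + v_{5} = v_{1} ; sig = (3; 1)
  P = {2,4,5,6}:  v_{2} + v_{4} + v_{5} + v_{6} = 0 ; sig = (4; —)

Hence PRS(X_Σ) =
{ (2; 1),  (2; 1,2),  (3; 1) ×2,  (4; —) }


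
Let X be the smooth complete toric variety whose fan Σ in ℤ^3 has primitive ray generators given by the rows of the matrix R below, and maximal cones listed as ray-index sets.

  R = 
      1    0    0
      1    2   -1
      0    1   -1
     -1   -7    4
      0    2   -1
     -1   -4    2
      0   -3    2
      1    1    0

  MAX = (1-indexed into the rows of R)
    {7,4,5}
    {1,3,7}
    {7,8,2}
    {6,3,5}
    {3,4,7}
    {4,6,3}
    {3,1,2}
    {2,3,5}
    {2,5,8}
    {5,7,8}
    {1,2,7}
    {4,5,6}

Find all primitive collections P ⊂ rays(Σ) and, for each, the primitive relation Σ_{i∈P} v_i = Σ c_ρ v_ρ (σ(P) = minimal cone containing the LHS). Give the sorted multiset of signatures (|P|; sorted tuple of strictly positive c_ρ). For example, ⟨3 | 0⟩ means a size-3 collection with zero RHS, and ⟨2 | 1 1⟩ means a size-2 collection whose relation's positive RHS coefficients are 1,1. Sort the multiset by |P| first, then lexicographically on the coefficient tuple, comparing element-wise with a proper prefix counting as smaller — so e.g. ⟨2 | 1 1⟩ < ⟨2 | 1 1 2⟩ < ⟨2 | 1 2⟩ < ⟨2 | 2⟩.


The 14 primitive collections of Σ (r=8, n=3):

  {1,5}:  v_{1} + v_{5} = v_{2} ; sig = ⟨2 | 1⟩
  {3,8}:  v_{3} + v_{8} = v_{2} ; sig = ⟨2 | 1⟩
  {6,7}:  v_{6} + v_{7} = v_{4} ; sig = ⟨2 | 1⟩
  {6,8}:  v_{6} + v_{8} = v_{7} ; sig = ⟨2 | 1⟩
  {2,6}:  v_{2} + v_{6} = v_{3} + v_{7} ; sig = ⟨2 | 1 1⟩
  {1,8}:  v_{1} + v_{8} = 2·v_{2} + v_{7} ; sig = ⟨2 | 1 2⟩
  {2,4}:  v_{2} + v_{4} = v_{3} + 2·v_{7} ; sig = ⟨2 | 1 2⟩
  {4,8}:  v_{4} + v_{8} = 2·v_{7} ; sig = ⟨2 | 2⟩
  {1,6}:  v_{1} + v_{6} = 2·v_{3} + 2·v_{7} ; sig = ⟨2 | 2 2⟩
  {1,4}:  v_{1} + v_{4} = 2·v_{3} + 3·v_{7} ; sig = ⟨2 | 2 3⟩
  {3,5,7}:  v_{3} + v_{5} + v_{7} = 0 ; sig = ⟨3 | 0⟩
  {2,3,7}:  v_{2} + v_{3} + v_{7} = v_{1} ; sig = ⟨3 | 1⟩
  {2,5,7}:  v_{2} + v_{5} + v_{7} = v_{8} ; sig = ⟨3 | 1⟩
  {3,4,5}:  v_{3} + v_{4} + v_{5} = v_{6} ; sig = ⟨3 | 1⟩

so the primitive-relation signature multiset is
[⟨2 | 1⟩, ⟨2 | 1⟩, ⟨2 | 1⟩, ⟨2 | 1⟩, ⟨2 | 1 1⟩, ⟨2 | 1 2⟩, ⟨2 | 1 2⟩, ⟨2 | 2⟩, ⟨2 | 2 2⟩, ⟨2 | 2 3⟩, ⟨3 | 0⟩, ⟨3 | 1⟩, ⟨3 | 1⟩, ⟨3 | 1⟩]


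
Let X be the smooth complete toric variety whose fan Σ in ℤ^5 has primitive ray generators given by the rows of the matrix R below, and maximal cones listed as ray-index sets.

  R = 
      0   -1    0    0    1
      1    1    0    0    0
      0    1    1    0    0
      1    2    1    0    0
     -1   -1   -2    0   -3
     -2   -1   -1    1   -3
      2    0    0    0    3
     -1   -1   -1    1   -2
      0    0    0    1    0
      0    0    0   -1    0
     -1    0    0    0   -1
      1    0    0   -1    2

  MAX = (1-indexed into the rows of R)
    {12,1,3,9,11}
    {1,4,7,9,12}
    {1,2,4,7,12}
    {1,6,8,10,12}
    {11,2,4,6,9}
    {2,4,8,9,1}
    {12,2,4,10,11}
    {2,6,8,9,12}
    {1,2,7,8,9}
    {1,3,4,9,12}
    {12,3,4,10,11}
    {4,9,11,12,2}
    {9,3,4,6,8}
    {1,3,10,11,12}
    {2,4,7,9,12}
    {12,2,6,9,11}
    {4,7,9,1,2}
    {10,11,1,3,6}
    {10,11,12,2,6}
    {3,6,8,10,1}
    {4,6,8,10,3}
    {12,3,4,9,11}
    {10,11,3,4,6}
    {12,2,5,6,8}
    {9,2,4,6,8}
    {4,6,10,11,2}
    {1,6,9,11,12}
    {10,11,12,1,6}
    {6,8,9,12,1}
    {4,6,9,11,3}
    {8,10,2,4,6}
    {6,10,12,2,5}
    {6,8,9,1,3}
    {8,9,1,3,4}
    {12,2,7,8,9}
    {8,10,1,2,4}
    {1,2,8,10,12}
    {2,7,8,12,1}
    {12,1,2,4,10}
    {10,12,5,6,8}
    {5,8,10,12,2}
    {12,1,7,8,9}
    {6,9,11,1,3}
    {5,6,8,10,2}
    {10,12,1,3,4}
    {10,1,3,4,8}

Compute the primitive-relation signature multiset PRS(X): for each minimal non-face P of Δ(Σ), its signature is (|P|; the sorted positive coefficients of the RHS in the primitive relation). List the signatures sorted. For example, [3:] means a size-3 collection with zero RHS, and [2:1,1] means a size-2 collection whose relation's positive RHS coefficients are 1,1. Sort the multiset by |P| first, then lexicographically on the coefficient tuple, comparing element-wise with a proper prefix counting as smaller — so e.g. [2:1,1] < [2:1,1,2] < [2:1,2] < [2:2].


Primitive collections (24):

  • {9,10}:  v_{9} + v_{10} = 0 — sig = [2:]
  • {2,3}:  v_{2} + v_{3} = v_{4} — sig = [2:1]
  • {8,11}:  v_{8} + v_{11} = v_{6} — sig = [2:1]
  • {7,11}:  v_{7} + v_{11} = v_{9} + v_{12} — sig = [2:1,1]
  • {3,5}:  v_{3} + v_{5} = v_{2} + v_{6} + v_{10} — sig = [2:1,1,1]
  • {6,7}:  v_{6} + v_{7} = v_{8} + v_{9} + v_{12} — sig = [2:1,1,1]
  • {7,10}:  v_{7} + v_{10} = v_{1} + v_{2} + v_{12} — sig = [2:1,1,1]
  • {3,7}:  v_{3} + v_{7} = v_{1} + v_{4} + v_{9} + v_{12} — sig = [2:1,1,1,1]
  • {5,9}:  v_{5} + v_{9} = v_{2} + v_{6} + v_{8} + v_{12} — sig = [2:1,1,1,1]
  • {5,11}:  v_{5} + v_{11} = v_{2} + 2·v_{6} + v_{10} + v_{12} — sig = [2:1,1,1,2]
  • {1,5}:  v_{1} + v_{5} = 2·v_{8} + v_{10} + v_{12} — sig = [2:1,1,2]
  • {4,5}:  v_{4} + v_{5} = 2·v_{2} + v_{6} + v_{10} — sig = [2:1,1,2]
  • {5,7}:  v_{5} + v_{7} = v_{2} + 2·v_{8} + 2·v_{12} — sig = [2:1,2,2]
  • {1,2,11}:  v_{1} + v_{2} + v_{11} = 0 — sig = [3:]
  • {3,8,12}:  v_{3} + v_{8} + v_{12} = 0 — sig = [3:]
  • {1,2,6}:  v_{1} + v_{2} + v_{6} = v_{8} — sig = [3:1]
  • {1,4,11}:  v_{1} + v_{4} + v_{11} = v_{3} — sig = [3:1]
  • {3,6,12}:  v_{3} + v_{6} + v_{12} = v_{11} — sig = [3:1]
  • {4,8,12}:  v_{4} + v_{8} + v_{12} = v_{2} — sig = [3:1]
  • {1,4,6}:  v_{1} + v_{4} + v_{6} = v_{3} + v_{8} — sig = [3:1,1]
  • {4,6,12}:  v_{4} + v_{6} + v_{12} = v_{2} + v_{11} — sig = [3:1,1]
  • {4,7,8}:  v_{4} + v_{7} + v_{8} = v_{1} + 2·v_{2} + v_{9} — sig = [3:1,1,2]
  • {1,2,9,12}:  v_{1} + v_{2} + v_{9} + v_{12} = v_{7} — sig = [4:1]
  • {2,6,8,10,12}:  v_{2} + v_{6} + v_{8} + v_{10} + v_{12} = v_{5} — sig = [5:1]

Sorted signature multiset PRS(X):
    |P|=2: 13 collections, coeffs (), (1), (1), (1,1), (1,1,1), (1,1,1), (1,1,1), (1,1,1,1), (1,1,1,1), (1,1,1,2), (1,1,2), (1,1,2), (1,2,2)
    |P|=3: 9 collections, coeffs (), (), (1), (1), (1), (1), (1,1), (1,1), (1,1,2)
    |P|=4: 1 collection, coeffs (1)
    |P|=5: 1 collection, coeffs (1)


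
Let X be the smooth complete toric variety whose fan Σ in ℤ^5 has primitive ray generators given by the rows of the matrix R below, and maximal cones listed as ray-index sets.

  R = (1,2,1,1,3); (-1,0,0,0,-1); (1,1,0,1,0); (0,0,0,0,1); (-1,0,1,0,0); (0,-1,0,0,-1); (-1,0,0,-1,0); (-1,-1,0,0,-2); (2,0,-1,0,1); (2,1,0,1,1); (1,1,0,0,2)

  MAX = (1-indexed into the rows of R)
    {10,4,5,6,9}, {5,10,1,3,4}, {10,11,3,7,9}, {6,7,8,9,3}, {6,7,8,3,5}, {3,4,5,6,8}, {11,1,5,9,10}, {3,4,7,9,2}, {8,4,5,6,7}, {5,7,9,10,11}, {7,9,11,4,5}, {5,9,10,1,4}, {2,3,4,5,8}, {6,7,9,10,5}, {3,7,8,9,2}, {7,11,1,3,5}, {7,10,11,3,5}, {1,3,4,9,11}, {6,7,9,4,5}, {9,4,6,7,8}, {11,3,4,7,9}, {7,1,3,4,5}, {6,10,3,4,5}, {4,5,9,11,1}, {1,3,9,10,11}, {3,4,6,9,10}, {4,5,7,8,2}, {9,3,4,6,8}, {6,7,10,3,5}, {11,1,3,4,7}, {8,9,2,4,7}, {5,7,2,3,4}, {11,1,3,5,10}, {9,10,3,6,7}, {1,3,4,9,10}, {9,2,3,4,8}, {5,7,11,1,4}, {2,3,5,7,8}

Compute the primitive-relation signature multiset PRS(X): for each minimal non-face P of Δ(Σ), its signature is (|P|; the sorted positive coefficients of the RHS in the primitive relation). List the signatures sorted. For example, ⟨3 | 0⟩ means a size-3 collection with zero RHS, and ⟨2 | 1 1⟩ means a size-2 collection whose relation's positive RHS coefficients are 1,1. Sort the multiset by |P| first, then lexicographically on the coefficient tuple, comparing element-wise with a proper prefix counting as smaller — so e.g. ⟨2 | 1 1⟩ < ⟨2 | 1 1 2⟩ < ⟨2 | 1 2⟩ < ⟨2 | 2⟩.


The 19 primitive collections of Σ (r=11, n=5):

  • {8,11}:  v_{8} + v_{11} = 0  ⟹  sig = ⟨2 | 0⟩
  • {2,6}:  v_{2} + v_{6} = v_{8}  ⟹  sig = ⟨2 | 1⟩
  • {2,10}:  v_{2} + v_{10} = v_{3}  ⟹  sig = ⟨2 | 1⟩
  • {6,11}:  v_{6} + v_{11} = v_{5} + v_{9}  ⟹  sig = ⟨2 | 1 1⟩
  • {8,10}:  v_{8} + v_{10} = v_{3} + v_{6}  ⟹  sig = ⟨2 | 1 1⟩
  • {1,6}:  v_{1} + v_{6} = v_{4} + v_{5} + v_{10}  ⟹  sig = ⟨2 | 1 1 1⟩
  • {1,8}:  v_{1} + v_{8} = v_{3} + v_{4} + v_{5}  ⟹  sig = ⟨2 | 1 1 1⟩
  • {2,11}:  v_{2} + v_{11} = v_{3} + v_{4} + v_{7}  ⟹  sig = ⟨2 | 1 1 1⟩
  • {1,2}:  v_{1} + v_{2} = 2·v_{3} + 2·v_{4} + v_{5} + v_{7}  ⟹  sig = ⟨2 | 1 1 2 2⟩
  • {2,5,9}:  v_{2} + v_{5} + v_{9} = 0  ⟹  sig = ⟨3 | 0⟩
  • {3,5,9}:  v_{3} + v_{5} + v_{9} = v_{10}  ⟹  sig = ⟨3 | 1⟩
  • {4,7,10}:  v_{4} + v_{7} + v_{10} = v_{11}  ⟹  sig = ⟨3 | 1⟩
  • {5,8,9}:  v_{5} + v_{8} + v_{9} = v_{6}  ⟹  sig = ⟨3 | 1⟩
  • {4,10,11}:  v_{4} + v_{10} + v_{11} = v_{1} + v_{9}  ⟹  sig = ⟨3 | 1 1⟩
  • {1,7,10}:  v_{1} + v_{7} + v_{10} = v_{3} + v_{5} + 2·v_{11}  ⟹  sig = ⟨3 | 1 1 2⟩
  • {1,7,9}:  v_{1} + v_{7} + v_{9} = 2·v_{11}  ⟹  sig = ⟨3 | 2⟩
  • {3,4,6,7}:  v_{3} + v_{4} + v_{6} + v_{7} = 0  ⟹  sig = ⟨4 | 0⟩
  • {3,4,5,11}:  v_{3} + v_{4} + v_{5} + v_{11} = v_{1}  ⟹  sig = ⟨4 | 1⟩
  • {3,4,7,8}:  v_{3} + v_{4} + v_{7} + v_{8} = v_{2}  ⟹  sig = ⟨4 | 1⟩

Sorted signature multiset PRS(X):
[⟨2 | 0⟩, ⟨2 | 1⟩, ⟨2 | 1⟩, ⟨2 | 1 1⟩, ⟨2 | 1 1⟩, ⟨2 | 1 1 1⟩, ⟨2 | 1 1 1⟩, ⟨2 | 1 1 1⟩, ⟨2 | 1 1 2 2⟩, ⟨3 | 0⟩, ⟨3 | 1⟩, ⟨3 | 1⟩, ⟨3 | 1⟩, ⟨3 | 1 1⟩, ⟨3 | 1 1 2⟩, ⟨3 | 2⟩, ⟨4 | 0⟩, ⟨4 | 1⟩, ⟨4 | 1⟩]


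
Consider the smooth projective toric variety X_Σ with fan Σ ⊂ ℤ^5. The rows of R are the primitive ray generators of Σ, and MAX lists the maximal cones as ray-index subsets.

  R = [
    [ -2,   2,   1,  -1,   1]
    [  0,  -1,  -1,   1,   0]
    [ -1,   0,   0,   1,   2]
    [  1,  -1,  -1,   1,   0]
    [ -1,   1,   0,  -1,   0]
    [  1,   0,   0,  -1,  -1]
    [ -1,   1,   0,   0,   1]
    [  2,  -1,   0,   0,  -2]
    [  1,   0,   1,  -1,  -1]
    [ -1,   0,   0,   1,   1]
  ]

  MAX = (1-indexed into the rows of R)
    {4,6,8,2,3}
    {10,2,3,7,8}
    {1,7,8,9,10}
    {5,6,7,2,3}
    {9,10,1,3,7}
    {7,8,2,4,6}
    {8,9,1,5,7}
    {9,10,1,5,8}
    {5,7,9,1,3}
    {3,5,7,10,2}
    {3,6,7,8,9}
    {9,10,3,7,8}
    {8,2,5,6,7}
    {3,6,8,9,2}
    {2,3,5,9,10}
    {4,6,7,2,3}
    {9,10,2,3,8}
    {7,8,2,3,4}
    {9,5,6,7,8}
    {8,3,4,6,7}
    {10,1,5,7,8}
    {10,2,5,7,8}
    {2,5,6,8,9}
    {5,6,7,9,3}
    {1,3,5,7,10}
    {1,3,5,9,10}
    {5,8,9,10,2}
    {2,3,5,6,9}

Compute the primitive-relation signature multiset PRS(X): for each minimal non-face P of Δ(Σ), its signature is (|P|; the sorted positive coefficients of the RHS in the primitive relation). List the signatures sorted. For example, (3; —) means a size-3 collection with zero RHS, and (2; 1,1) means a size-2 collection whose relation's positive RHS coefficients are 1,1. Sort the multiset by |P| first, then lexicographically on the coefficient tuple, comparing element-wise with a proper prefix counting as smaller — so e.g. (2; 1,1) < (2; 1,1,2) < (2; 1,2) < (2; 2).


The 12 primitive collections of Σ (r=10, n=5):

  • {6,10}:  v_{6} + v_{10} = 0 — sig = (2; —)
  • {1,4}:  v_{1} + v_{4} = v_{7} — sig = (2; 1)
  • {1,2}:  v_{1} + v_{2} = v_{5} + v_{10} — sig = (2; 1,1)
  • {1,6}:  v_{1} + v_{6} = v_{5} + v_{7} + v_{9} — sig = (2; 1,1,1)
  • {4,5}:  v_{4} + v_{5} = v_{2} + v_{6} + v_{7} — sig = (2; 1,1,1)
  • {4,9}:  v_{4} + v_{9} = v_{3} + v_{6} + v_{8} — sig = (2; 1,1,1)
  • {4,10}:  v_{4} + v_{10} = v_{2} + v_{3} + v_{7} + v_{8} — sig = (2; 1,1,1,1)
  • {2,7,9}:  v_{2} + v_{7} + v_{9} = 0 — sig = (3; —)
  • {3,5,8}:  v_{3} + v_{5} + v_{8} = 0 — sig = (3; —)
  • {1,3,8}:  v_{1} + v_{3} + v_{8} = v_{7} + v_{9} + v_{10} — sig = (3; 1,1,1)
  • {5,7,9,10}:  v_{5} + v_{7} + v_{9} + v_{10} = v_{1} — sig = (4; 1)
  • {2,3,6,7,8}:  v_{2} + v_{3} + v_{6} + v_{7} + v_{8} = v_{4} — sig = (5; 1)

so the primitive-relation signature multiset is
    (2; —)
    (2; 1)
    (2; 1,1)
    (2; 1,1,1)
    (2; 1,1,1)
    (2; 1,1,1)
    (2; 1,1,1,1)
    (3; —)
    (3; —)
    (3; 1,1,1)
    (4; 1)
    (5; 1)


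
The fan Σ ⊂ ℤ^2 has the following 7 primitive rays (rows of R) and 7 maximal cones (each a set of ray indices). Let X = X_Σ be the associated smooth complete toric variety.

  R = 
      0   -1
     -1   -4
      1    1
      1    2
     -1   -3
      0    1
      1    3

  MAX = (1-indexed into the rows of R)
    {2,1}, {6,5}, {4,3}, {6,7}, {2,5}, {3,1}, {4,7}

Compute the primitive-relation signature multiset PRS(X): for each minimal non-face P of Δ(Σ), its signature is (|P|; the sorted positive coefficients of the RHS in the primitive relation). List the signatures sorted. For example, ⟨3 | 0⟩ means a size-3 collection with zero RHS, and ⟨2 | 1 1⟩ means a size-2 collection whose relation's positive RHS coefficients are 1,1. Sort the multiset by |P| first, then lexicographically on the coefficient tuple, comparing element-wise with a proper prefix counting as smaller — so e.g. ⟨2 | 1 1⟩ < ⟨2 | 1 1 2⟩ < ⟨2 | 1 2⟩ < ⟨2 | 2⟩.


14 minimal non-faces of Δ(Σ) (on 7 rays):

  P = {1,6}:  v_{1} + v_{6} = 0  ⟹  sig = ⟨2 | 0⟩
  P = {5,7}:  v_{5} + v_{7} = 0  ⟹  sig = ⟨2 | 0⟩
  P = {1,4}:  v_{1} + v_{4} = v_{3}  ⟹  sig = ⟨2 | 1⟩
  P = {1,5}:  v_{1} + v_{5} = v_{2}  ⟹  sig = ⟨2 | 1⟩
  P = {1,7}:  v_{1} + v_{7} = v_{4}  ⟹  sig = ⟨2 | 1⟩
  P = {2,6}:  v_{2} + v_{6} = v_{5}  ⟹  sig = ⟨2 | 1⟩
  P = {2,7}:  v_{2} + v_{7} = v_{1}  ⟹  sig = ⟨2 | 1⟩
  P = {3,6}:  v_{3} + v_{6} = v_{4}  ⟹  sig = ⟨2 | 1⟩
  P = {4,5}:  v_{4} + v_{5} = v_{1}  ⟹  sig = ⟨2 | 1⟩
  P = {4,6}:  v_{4} + v_{6} = v_{7}  ⟹  sig = ⟨2 | 1⟩
  P = {2,4}:  v_{2} + v_{4} = 2·v_{1}  ⟹  sig = ⟨2 | 2⟩
  P = {3,5}:  v_{3} + v_{5} = 2·v_{1}  ⟹  sig = ⟨2 | 2⟩
  P = {3,7}:  v_{3} + v_{7} = 2·v_{4}  ⟹  sig = ⟨2 | 2⟩
  P = {2,3}:  v_{2} + v_{3} = 3·v_{1}  ⟹  sig = ⟨2 | 3⟩

Sorted signature multiset PRS(X):
    ⟨2 | 0⟩
    ⟨2 | 0⟩
    ⟨2 | 1⟩
    ⟨2 | 1⟩
    ⟨2 | 1⟩
    ⟨2 | 1⟩
    ⟨2 | 1⟩
    ⟨2 | 1⟩
    ⟨2 | 1⟩
    ⟨2 | 1⟩
    ⟨2 | 2⟩
    ⟨2 | 2⟩
    ⟨2 | 2⟩
    ⟨2 | 3⟩


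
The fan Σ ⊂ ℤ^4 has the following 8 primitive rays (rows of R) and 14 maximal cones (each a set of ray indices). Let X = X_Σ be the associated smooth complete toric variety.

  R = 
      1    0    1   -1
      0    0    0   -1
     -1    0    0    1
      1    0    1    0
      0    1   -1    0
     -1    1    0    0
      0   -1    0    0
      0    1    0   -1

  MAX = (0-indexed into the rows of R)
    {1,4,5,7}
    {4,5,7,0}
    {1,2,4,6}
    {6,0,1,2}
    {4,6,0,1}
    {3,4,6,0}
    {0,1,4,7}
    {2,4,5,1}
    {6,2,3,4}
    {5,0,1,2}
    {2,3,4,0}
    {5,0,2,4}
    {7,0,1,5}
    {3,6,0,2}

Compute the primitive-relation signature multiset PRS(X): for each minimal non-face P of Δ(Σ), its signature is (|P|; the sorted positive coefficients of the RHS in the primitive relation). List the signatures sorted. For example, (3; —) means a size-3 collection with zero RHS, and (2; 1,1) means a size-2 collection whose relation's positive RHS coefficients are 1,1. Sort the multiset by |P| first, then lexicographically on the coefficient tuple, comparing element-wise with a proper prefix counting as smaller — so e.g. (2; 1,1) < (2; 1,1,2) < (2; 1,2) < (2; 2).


9 collections generate NE(X_Σ); each relation:

  {1,3}:  v_{1} + v_{3} = v_{0} — sig = (2; 1)
  {2,7}:  v_{2} + v_{7} = v_{5} — sig = (2; 1)
  {6,7}:  v_{6} + v_{7} = v_{1} — sig = (2; 1)
  {5,6}:  v_{5} + v_{6} = v_{1} + v_{2} — sig = (2; 1,1)
  {3,7}:  v_{3} + v_{7} = 2·v_{0} + v_{2} + v_{4} — sig = (2; 1,1,2)
  {3,5}:  v_{3} + v_{5} = 2·v_{0} + 2·v_{2} + v_{4} — sig = (2; 1,2,2)
  {0,2,4,6}:  v_{0} + v_{2} + v_{4} + v_{6} = 0 — sig = (4; —)
  {0,1,2,4}:  v_{0} + v_{1} + v_{2} + v_{4} = v_{7} — sig = (4; 1)
  {0,1,4,5}:  v_{0} + v_{1} + v_{4} + v_{5} = 2·v_{7} — sig = (4; 2)

Sorted signature multiset PRS(X):
    (2; 1)
    (2; 1)
    (2; 1)
    (2; 1,1)
    (2; 1,1,2)
    (2; 1,2,2)
    (4; —)
    (4; 1)
    (4; 2)


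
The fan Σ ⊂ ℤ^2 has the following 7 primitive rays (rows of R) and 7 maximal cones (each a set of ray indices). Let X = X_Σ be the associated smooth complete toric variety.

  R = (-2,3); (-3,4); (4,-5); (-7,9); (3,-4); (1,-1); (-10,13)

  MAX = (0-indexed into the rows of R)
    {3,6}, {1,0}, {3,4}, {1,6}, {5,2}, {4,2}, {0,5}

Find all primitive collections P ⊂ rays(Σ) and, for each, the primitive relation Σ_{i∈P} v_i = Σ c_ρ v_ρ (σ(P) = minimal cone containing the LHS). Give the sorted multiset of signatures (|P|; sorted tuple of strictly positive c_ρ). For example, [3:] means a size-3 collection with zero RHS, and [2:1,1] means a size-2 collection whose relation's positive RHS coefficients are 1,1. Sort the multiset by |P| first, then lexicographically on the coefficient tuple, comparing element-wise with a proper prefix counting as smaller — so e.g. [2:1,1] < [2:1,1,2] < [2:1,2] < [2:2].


14 collections generate NE(X_Σ); each relation:

  P = {1,4}:  v_{1} + v_{4} = 0  ⇒ sig = [2:]
  P = {0,4}:  v_{0} + v_{4} = v_{5}  ⇒ sig = [2:1]
  P = {1,2}:  v_{1} + v_{2} = v_{5}  ⇒ sig = [2:1]
  P = {1,3}:  v_{1} + v_{3} = v_{6}  ⇒ sig = [2:1]
  P = {1,5}:  v_{1} + v_{5} = v_{0}  ⇒ sig = [2:1]
  P = {2,3}:  v_{2} + v_{3} = v_{1}  ⇒ sig = [2:1]
  P = {4,5}:  v_{4} + v_{5} = v_{2}  ⇒ sig = [2:1]
  P = {4,6}:  v_{4} + v_{6} = v_{3}  ⇒ sig = [2:1]
  P = {0,2}:  v_{0} + v_{2} = 2·v_{5}  ⇒ sig = [2:2]
  P = {2,6}:  v_{2} + v_{6} = 2·v_{1}  ⇒ sig = [2:2]
  P = {3,5}:  v_{3} + v_{5} = 2·v_{1}  ⇒ sig = [2:2]
  P = {0,3}:  v_{0} + v_{3} = 3·v_{1}  ⇒ sig = [2:3]
  P = {5,6}:  v_{5} + v_{6} = 3·v_{1}  ⇒ sig = [2:3]
  P = {0,6}:  v_{0} + v_{6} = 4·v_{1}  ⇒ sig = [2:4]

Sorted signature multiset PRS(X):
    |P|=2: 14 collections, coeffs (), (1), (1), (1), (1), (1), (1), (1), (2), (2), (2), (3), (3), (4)
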